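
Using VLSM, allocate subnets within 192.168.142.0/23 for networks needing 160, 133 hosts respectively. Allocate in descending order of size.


160 hosts -> /24 (254 usable): 192.168.142.0/24
133 hosts -> /24 (254 usable): 192.168.143.0/24
Allocation: 192.168.142.0/24 (160 hosts, 254 usable); 192.168.143.0/24 (133 hosts, 254 usable)


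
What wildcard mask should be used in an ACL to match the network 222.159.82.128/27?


Subnet mask: 255.255.255.224
Wildcard = 255.255.255.255 - subnet mask
255 - 255 = 0
255 - 255 = 0
255 - 255 = 0
255 - 224 = 31
Wildcard: 0.0.0.31


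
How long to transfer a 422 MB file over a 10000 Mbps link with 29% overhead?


Effective throughput = 10000 * (1 - 29/100) = 7100 Mbps
File size in Mb = 422 * 8 = 3376 Mb
Time = 3376 / 7100
Time = 0.4755 seconds


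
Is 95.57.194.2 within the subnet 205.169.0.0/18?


Subnet network: 205.169.0.0
Test IP AND mask: 95.57.192.0
No, 95.57.194.2 is not in 205.169.0.0/18


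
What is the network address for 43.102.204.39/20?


IP:   00101011.01100110.11001100.00100111
Mask: 11111111.11111111.11110000.00000000
AND operation:
Net:  00101011.01100110.11000000.00000000
Network: 43.102.192.0/20


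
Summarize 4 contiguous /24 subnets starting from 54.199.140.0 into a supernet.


Original prefix: /24
Number of subnets: 4 = 2^2
New prefix = 24 - 2 = 22
Supernet: 54.199.140.0/22


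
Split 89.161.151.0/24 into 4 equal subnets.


New prefix = 24 + 2 = 26
Each subnet has 64 addresses
  89.161.151.0/26
  89.161.151.64/26
  89.161.151.128/26
  89.161.151.192/26
Subnets: 89.161.151.0/26, 89.161.151.64/26, 89.161.151.128/26, 89.161.151.192/26


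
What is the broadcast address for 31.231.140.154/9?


Network: 31.128.0.0/9
Host bits = 23
Set all host bits to 1:
Broadcast: 31.255.255.255


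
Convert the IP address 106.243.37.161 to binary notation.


106 = 01101010
243 = 11110011
37 = 00100101
161 = 10100001
Binary: 01101010.11110011.00100101.10100001


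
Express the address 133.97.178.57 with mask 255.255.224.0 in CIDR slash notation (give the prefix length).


Binary: 11111111.11111111.11100000.00000000
Count leading 1s
Prefix: /19


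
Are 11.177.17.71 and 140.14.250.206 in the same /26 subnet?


Mask: 255.255.255.192
11.177.17.71 AND mask = 11.177.17.64
140.14.250.206 AND mask = 140.14.250.192
No, different subnets (11.177.17.64 vs 140.14.250.192)


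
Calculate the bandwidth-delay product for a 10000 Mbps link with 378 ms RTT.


BDP = bandwidth * RTT
= 10000 Mbps * 378 ms
= 10000 * 1e6 * 378 / 1000 bits
= 3780000000 bits
= 472500000 bytes
= 461425.7812 KB
BDP = 3780000000 bits (472500000 bytes)


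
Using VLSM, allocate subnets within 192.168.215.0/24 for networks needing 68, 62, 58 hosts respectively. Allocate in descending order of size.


68 hosts -> /25 (126 usable): 192.168.215.0/25
62 hosts -> /26 (62 usable): 192.168.215.128/26
58 hosts -> /26 (62 usable): 192.168.215.192/26
Allocation: 192.168.215.0/25 (68 hosts, 126 usable); 192.168.215.128/26 (62 hosts, 62 usable); 192.168.215.192/26 (58 hosts, 62 usable)


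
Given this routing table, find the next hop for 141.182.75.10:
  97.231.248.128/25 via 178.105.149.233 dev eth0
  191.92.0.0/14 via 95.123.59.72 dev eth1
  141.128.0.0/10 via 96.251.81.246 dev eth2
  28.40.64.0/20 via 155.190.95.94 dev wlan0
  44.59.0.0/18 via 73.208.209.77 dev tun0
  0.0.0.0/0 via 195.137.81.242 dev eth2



Longest prefix match for 141.182.75.10:
  /25 97.231.248.128: no
  /14 191.92.0.0: no
  /10 141.128.0.0: MATCH
  /20 28.40.64.0: no
  /18 44.59.0.0: no
  /0 0.0.0.0: MATCH
Selected: next-hop 96.251.81.246 via eth2 (matched /10)


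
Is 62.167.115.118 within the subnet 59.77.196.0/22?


Subnet network: 59.77.196.0
Test IP AND mask: 62.167.112.0
No, 62.167.115.118 is not in 59.77.196.0/22


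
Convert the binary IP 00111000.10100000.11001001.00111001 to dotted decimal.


00111000 = 56
10100000 = 160
11001001 = 201
00111001 = 57
IP: 56.160.201.57


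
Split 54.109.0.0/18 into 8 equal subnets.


New prefix = 18 + 3 = 21
Each subnet has 2048 addresses
  54.109.0.0/21
  54.109.8.0/21
  54.109.16.0/21
  54.109.24.0/21
  54.109.32.0/21
  54.109.40.0/21
  54.109.48.0/21
  54.109.56.0/21
Subnets: 54.109.0.0/21, 54.109.8.0/21, 54.109.16.0/21, 54.109.24.0/21, 54.109.32.0/21, 54.109.40.0/21, 54.109.48.0/21, 54.109.56.0/21


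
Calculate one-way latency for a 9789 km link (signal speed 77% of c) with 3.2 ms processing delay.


Speed = 0.77 * 3e5 km/s = 231000 km/s
Propagation delay = 9789 / 231000 = 0.0424 s = 42.3766 ms
Processing delay = 3.2 ms
Total one-way latency = 45.5766 ms


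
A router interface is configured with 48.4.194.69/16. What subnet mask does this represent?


/16 means 16 network bits, 16 host bits
Binary: 11111111111111110000000000000000
Mask: 255.255.0.0


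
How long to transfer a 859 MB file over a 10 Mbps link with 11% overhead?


Effective throughput = 10 * (1 - 11/100) = 8.9 Mbps
File size in Mb = 859 * 8 = 6872 Mb
Time = 6872 / 8.9
Time = 772.1348 seconds


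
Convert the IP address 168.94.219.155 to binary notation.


168 = 10101000
94 = 01011110
219 = 11011011
155 = 10011011
Binary: 10101000.01011110.11011011.10011011


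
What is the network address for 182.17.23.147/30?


IP:   10110110.00010001.00010111.10010011
Mask: 11111111.11111111.11111111.11111100
AND operation:
Net:  10110110.00010001.00010111.10010000
Network: 182.17.23.144/30


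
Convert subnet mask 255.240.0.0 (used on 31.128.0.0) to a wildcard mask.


Subnet mask: 255.240.0.0
Wildcard = 255.255.255.255 - subnet mask
255 - 255 = 0
255 - 240 = 15
255 - 0 = 255
255 - 0 = 255
Wildcard: 0.15.255.255


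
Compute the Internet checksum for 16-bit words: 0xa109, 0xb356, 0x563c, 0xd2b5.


Sum all words (with carry folding):
+ 0xa109 = 0xa109
+ 0xb356 = 0x5460
+ 0x563c = 0xaa9c
+ 0xd2b5 = 0x7d52
One's complement: ~0x7d52
Checksum = 0x82ad


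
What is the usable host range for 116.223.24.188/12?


Network: 116.208.0.0
Broadcast: 116.223.255.255
First usable = network + 1
Last usable = broadcast - 1
Range: 116.208.0.1 to 116.223.255.254


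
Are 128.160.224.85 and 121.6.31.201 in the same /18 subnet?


Mask: 255.255.192.0
128.160.224.85 AND mask = 128.160.192.0
121.6.31.201 AND mask = 121.6.0.0
No, different subnets (128.160.192.0 vs 121.6.0.0)


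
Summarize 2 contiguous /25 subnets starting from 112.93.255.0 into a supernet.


Original prefix: /25
Number of subnets: 2 = 2^1
New prefix = 25 - 1 = 24
Supernet: 112.93.255.0/24


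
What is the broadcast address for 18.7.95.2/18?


Network: 18.7.64.0/18
Host bits = 14
Set all host bits to 1:
Broadcast: 18.7.127.255


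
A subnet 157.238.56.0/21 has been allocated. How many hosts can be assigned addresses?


Host bits = 32 - 21 = 11
Total addresses = 2^11 = 2048
Usable = total - 2 (network and broadcast)
Usable hosts: 2046


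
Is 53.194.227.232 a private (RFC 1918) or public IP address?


RFC 1918 private ranges:
  10.0.0.0/8 (10.0.0.0 - 10.255.255.255)
  172.16.0.0/12 (172.16.0.0 - 172.31.255.255)
  192.168.0.0/16 (192.168.0.0 - 192.168.255.255)
Public (not in any RFC 1918 range)


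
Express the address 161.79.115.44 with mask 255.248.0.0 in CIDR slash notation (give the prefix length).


Binary: 11111111.11111000.00000000.00000000
Count leading 1s
Prefix: /13


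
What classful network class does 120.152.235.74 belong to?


First octet: 120
Binary: 01111000
0xxxxxxx -> Class A (1-126)
Class A, default mask 255.0.0.0 (/8)


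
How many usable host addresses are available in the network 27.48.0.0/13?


Host bits = 32 - 13 = 19
Total addresses = 2^19 = 524288
Usable = total - 2 (network and broadcast)
Usable hosts: 524286


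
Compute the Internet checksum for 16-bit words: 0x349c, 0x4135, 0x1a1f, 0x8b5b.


Sum all words (with carry folding):
+ 0x349c = 0x349c
+ 0x4135 = 0x75d1
+ 0x1a1f = 0x8ff0
+ 0x8b5b = 0x1b4c
One's complement: ~0x1b4c
Checksum = 0xe4b3


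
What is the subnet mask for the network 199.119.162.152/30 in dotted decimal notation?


/30 means 30 network bits, 2 host bits
Binary: 11111111111111111111111111111100
Mask: 255.255.255.252


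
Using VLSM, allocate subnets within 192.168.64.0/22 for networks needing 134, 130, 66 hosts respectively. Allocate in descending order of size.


134 hosts -> /24 (254 usable): 192.168.64.0/24
130 hosts -> /24 (254 usable): 192.168.65.0/24
66 hosts -> /25 (126 usable): 192.168.66.0/25
Allocation: 192.168.64.0/24 (134 hosts, 254 usable); 192.168.65.0/24 (130 hosts, 254 usable); 192.168.66.0/25 (66 hosts, 126 usable)


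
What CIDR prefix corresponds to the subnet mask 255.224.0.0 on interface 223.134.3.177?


Binary: 11111111.11100000.00000000.00000000
Count leading 1s
Prefix: /11


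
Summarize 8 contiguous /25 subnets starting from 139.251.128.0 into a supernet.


Original prefix: /25
Number of subnets: 8 = 2^3
New prefix = 25 - 3 = 22
Supernet: 139.251.128.0/22


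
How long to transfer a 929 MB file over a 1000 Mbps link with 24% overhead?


Effective throughput = 1000 * (1 - 24/100) = 760 Mbps
File size in Mb = 929 * 8 = 7432 Mb
Time = 7432 / 760
Time = 9.7789 seconds


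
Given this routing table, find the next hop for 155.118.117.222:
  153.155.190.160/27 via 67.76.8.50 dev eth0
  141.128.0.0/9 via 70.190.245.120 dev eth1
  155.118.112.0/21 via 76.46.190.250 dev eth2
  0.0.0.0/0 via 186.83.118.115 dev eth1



Longest prefix match for 155.118.117.222:
  /27 153.155.190.160: no
  /9 141.128.0.0: no
  /21 155.118.112.0: MATCH
  /0 0.0.0.0: MATCH
Selected: next-hop 76.46.190.250 via eth2 (matched /21)


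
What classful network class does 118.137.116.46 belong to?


First octet: 118
Binary: 01110110
0xxxxxxx -> Class A (1-126)
Class A, default mask 255.0.0.0 (/8)


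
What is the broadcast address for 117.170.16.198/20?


Network: 117.170.16.0/20
Host bits = 12
Set all host bits to 1:
Broadcast: 117.170.31.255


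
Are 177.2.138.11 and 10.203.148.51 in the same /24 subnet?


Mask: 255.255.255.0
177.2.138.11 AND mask = 177.2.138.0
10.203.148.51 AND mask = 10.203.148.0
No, different subnets (177.2.138.0 vs 10.203.148.0)


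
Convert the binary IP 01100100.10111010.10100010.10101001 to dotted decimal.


01100100 = 100
10111010 = 186
10100010 = 162
10101001 = 169
IP: 100.186.162.169


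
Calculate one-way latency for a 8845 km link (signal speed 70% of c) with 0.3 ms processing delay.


Speed = 0.7 * 3e5 km/s = 210000 km/s
Propagation delay = 8845 / 210000 = 0.0421 s = 42.119 ms
Processing delay = 0.3 ms
Total one-way latency = 42.419 ms


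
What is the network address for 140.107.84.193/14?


IP:   10001100.01101011.01010100.11000001
Mask: 11111111.11111100.00000000.00000000
AND operation:
Net:  10001100.01101000.00000000.00000000
Network: 140.104.0.0/14


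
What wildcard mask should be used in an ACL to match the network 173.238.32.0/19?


Subnet mask: 255.255.224.0
Wildcard = 255.255.255.255 - subnet mask
255 - 255 = 0
255 - 255 = 0
255 - 224 = 31
255 - 0 = 255
Wildcard: 0.0.31.255


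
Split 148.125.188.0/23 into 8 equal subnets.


New prefix = 23 + 3 = 26
Each subnet has 64 addresses
  148.125.188.0/26
  148.125.188.64/26
  148.125.188.128/26
  148.125.188.192/26
  148.125.189.0/26
  148.125.189.64/26
  148.125.189.128/26
  148.125.189.192/26
Subnets: 148.125.188.0/26, 148.125.188.64/26, 148.125.188.128/26, 148.125.188.192/26, 148.125.189.0/26, 148.125.189.64/26, 148.125.189.128/26, 148.125.189.192/26


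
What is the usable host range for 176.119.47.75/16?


Network: 176.119.0.0
Broadcast: 176.119.255.255
First usable = network + 1
Last usable = broadcast - 1
Range: 176.119.0.1 to 176.119.255.254


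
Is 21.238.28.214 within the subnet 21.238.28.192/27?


Subnet network: 21.238.28.192
Test IP AND mask: 21.238.28.192
Yes, 21.238.28.214 is in 21.238.28.192/27


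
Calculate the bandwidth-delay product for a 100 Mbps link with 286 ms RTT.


BDP = bandwidth * RTT
= 100 Mbps * 286 ms
= 100 * 1e6 * 286 / 1000 bits
= 28600000 bits
= 3575000 bytes
= 3491.2109 KB
BDP = 28600000 bits (3575000 bytes)


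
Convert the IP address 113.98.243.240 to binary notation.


113 = 01110001
98 = 01100010
243 = 11110011
240 = 11110000
Binary: 01110001.01100010.11110011.11110000


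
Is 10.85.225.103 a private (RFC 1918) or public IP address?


RFC 1918 private ranges:
  10.0.0.0/8 (10.0.0.0 - 10.255.255.255)
  172.16.0.0/12 (172.16.0.0 - 172.31.255.255)
  192.168.0.0/16 (192.168.0.0 - 192.168.255.255)
Private (in 10.0.0.0/8)


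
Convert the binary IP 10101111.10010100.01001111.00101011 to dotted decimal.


10101111 = 175
10010100 = 148
01001111 = 79
00101011 = 43
IP: 175.148.79.43


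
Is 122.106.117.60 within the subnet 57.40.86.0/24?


Subnet network: 57.40.86.0
Test IP AND mask: 122.106.117.0
No, 122.106.117.60 is not in 57.40.86.0/24


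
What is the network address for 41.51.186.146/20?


IP:   00101001.00110011.10111010.10010010
Mask: 11111111.11111111.11110000.00000000
AND operation:
Net:  00101001.00110011.10110000.00000000
Network: 41.51.176.0/20


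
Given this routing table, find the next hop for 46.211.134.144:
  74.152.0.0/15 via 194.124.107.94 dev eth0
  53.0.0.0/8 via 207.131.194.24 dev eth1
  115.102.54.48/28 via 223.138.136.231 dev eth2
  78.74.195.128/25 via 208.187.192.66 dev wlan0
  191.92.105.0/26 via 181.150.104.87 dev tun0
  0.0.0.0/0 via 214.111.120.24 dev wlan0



Longest prefix match for 46.211.134.144:
  /15 74.152.0.0: no
  /8 53.0.0.0: no
  /28 115.102.54.48: no
  /25 78.74.195.128: no
  /26 191.92.105.0: no
  /0 0.0.0.0: MATCH
Selected: next-hop 214.111.120.24 via wlan0 (matched /0)


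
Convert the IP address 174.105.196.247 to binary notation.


174 = 10101110
105 = 01101001
196 = 11000100
247 = 11110111
Binary: 10101110.01101001.11000100.11110111


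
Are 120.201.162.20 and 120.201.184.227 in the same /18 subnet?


Mask: 255.255.192.0
120.201.162.20 AND mask = 120.201.128.0
120.201.184.227 AND mask = 120.201.128.0
Yes, same subnet (120.201.128.0)


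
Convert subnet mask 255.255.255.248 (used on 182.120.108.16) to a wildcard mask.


Subnet mask: 255.255.255.248
Wildcard = 255.255.255.255 - subnet mask
255 - 255 = 0
255 - 255 = 0
255 - 255 = 0
255 - 248 = 7
Wildcard: 0.0.0.7


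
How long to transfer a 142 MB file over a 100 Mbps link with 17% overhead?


Effective throughput = 100 * (1 - 17/100) = 83 Mbps
File size in Mb = 142 * 8 = 1136 Mb
Time = 1136 / 83
Time = 13.6867 seconds


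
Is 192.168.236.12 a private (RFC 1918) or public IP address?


RFC 1918 private ranges:
  10.0.0.0/8 (10.0.0.0 - 10.255.255.255)
  172.16.0.0/12 (172.16.0.0 - 172.31.255.255)
  192.168.0.0/16 (192.168.0.0 - 192.168.255.255)
Private (in 192.168.0.0/16)


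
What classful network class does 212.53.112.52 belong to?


First octet: 212
Binary: 11010100
110xxxxx -> Class C (192-223)
Class C, default mask 255.255.255.0 (/24)


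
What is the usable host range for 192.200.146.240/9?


Network: 192.128.0.0
Broadcast: 192.255.255.255
First usable = network + 1
Last usable = broadcast - 1
Range: 192.128.0.1 to 192.255.255.254


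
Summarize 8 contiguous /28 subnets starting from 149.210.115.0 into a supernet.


Original prefix: /28
Number of subnets: 8 = 2^3
New prefix = 28 - 3 = 25
Supernet: 149.210.115.0/25


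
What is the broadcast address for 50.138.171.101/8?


Network: 50.0.0.0/8
Host bits = 24
Set all host bits to 1:
Broadcast: 50.255.255.255


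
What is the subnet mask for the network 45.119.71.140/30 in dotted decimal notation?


/30 means 30 network bits, 2 host bits
Binary: 11111111111111111111111111111100
Mask: 255.255.255.252


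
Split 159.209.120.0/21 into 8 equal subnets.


New prefix = 21 + 3 = 24
Each subnet has 256 addresses
  159.209.120.0/24
  159.209.121.0/24
  159.209.122.0/24
  159.209.123.0/24
  159.209.124.0/24
  159.209.125.0/24
  159.209.126.0/24
  159.209.127.0/24
Subnets: 159.209.120.0/24, 159.209.121.0/24, 159.209.122.0/24, 159.209.123.0/24, 159.209.124.0/24, 159.209.125.0/24, 159.209.126.0/24, 159.209.127.0/24


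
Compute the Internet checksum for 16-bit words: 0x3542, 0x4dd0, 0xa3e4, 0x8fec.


Sum all words (with carry folding):
+ 0x3542 = 0x3542
+ 0x4dd0 = 0x8312
+ 0xa3e4 = 0x26f7
+ 0x8fec = 0xb6e3
One's complement: ~0xb6e3
Checksum = 0x491c


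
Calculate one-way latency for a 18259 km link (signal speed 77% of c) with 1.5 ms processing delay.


Speed = 0.77 * 3e5 km/s = 231000 km/s
Propagation delay = 18259 / 231000 = 0.079 s = 79.0433 ms
Processing delay = 1.5 ms
Total one-way latency = 80.5433 ms


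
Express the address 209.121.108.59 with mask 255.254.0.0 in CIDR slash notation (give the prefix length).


Binary: 11111111.11111110.00000000.00000000
Count leading 1s
Prefix: /15


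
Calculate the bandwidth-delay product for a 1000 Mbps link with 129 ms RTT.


BDP = bandwidth * RTT
= 1000 Mbps * 129 ms
= 1000 * 1e6 * 129 / 1000 bits
= 129000000 bits
= 16125000 bytes
= 15747.0703 KB
BDP = 129000000 bits (16125000 bytes)


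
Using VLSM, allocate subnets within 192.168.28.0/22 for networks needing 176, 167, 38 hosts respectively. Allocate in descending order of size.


176 hosts -> /24 (254 usable): 192.168.28.0/24
167 hosts -> /24 (254 usable): 192.168.29.0/24
38 hosts -> /26 (62 usable): 192.168.30.0/26
Allocation: 192.168.28.0/24 (176 hosts, 254 usable); 192.168.29.0/24 (167 hosts, 254 usable); 192.168.30.0/26 (38 hosts, 62 usable)


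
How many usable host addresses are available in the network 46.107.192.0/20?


Host bits = 32 - 20 = 12
Total addresses = 2^12 = 4096
Usable = total - 2 (network and broadcast)
Usable hosts: 4094


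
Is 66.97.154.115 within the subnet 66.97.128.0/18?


Subnet network: 66.97.128.0
Test IP AND mask: 66.97.128.0
Yes, 66.97.154.115 is in 66.97.128.0/18


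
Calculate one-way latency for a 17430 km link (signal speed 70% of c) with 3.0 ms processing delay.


Speed = 0.7 * 3e5 km/s = 210000 km/s
Propagation delay = 17430 / 210000 = 0.083 s = 83 ms
Processing delay = 3.0 ms
Total one-way latency = 86 ms


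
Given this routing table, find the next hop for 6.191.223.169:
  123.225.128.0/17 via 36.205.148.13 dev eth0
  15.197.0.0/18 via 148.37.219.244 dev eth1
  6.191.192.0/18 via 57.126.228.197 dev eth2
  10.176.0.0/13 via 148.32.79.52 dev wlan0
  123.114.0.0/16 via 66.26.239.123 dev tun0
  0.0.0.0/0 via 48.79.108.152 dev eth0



Longest prefix match for 6.191.223.169:
  /17 123.225.128.0: no
  /18 15.197.0.0: no
  /18 6.191.192.0: MATCH
  /13 10.176.0.0: no
  /16 123.114.0.0: no
  /0 0.0.0.0: MATCH
Selected: next-hop 57.126.228.197 via eth2 (matched /18)


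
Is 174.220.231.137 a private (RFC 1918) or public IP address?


RFC 1918 private ranges:
  10.0.0.0/8 (10.0.0.0 - 10.255.255.255)
  172.16.0.0/12 (172.16.0.0 - 172.31.255.255)
  192.168.0.0/16 (192.168.0.0 - 192.168.255.255)
Public (not in any RFC 1918 range)


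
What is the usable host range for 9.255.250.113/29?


Network: 9.255.250.112
Broadcast: 9.255.250.119
First usable = network + 1
Last usable = broadcast - 1
Range: 9.255.250.113 to 9.255.250.118


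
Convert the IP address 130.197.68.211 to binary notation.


130 = 10000010
197 = 11000101
68 = 01000100
211 = 11010011
Binary: 10000010.11000101.01000100.11010011


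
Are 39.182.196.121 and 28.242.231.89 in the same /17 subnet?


Mask: 255.255.128.0
39.182.196.121 AND mask = 39.182.128.0
28.242.231.89 AND mask = 28.242.128.0
No, different subnets (39.182.128.0 vs 28.242.128.0)


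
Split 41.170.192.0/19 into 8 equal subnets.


New prefix = 19 + 3 = 22
Each subnet has 1024 addresses
  41.170.192.0/22
  41.170.196.0/22
  41.170.200.0/22
  41.170.204.0/22
  41.170.208.0/22
  41.170.212.0/22
  41.170.216.0/22
  41.170.220.0/22
Subnets: 41.170.192.0/22, 41.170.196.0/22, 41.170.200.0/22, 41.170.204.0/22, 41.170.208.0/22, 41.170.212.0/22, 41.170.216.0/22, 41.170.220.0/22


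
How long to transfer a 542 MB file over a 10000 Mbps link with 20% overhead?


Effective throughput = 10000 * (1 - 20/100) = 8000 Mbps
File size in Mb = 542 * 8 = 4336 Mb
Time = 4336 / 8000
Time = 0.542 seconds


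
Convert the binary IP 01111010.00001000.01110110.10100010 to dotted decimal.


01111010 = 122
00001000 = 8
01110110 = 118
10100010 = 162
IP: 122.8.118.162


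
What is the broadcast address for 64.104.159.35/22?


Network: 64.104.156.0/22
Host bits = 10
Set all host bits to 1:
Broadcast: 64.104.159.255


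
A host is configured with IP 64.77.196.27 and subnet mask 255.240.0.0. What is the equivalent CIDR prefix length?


Binary: 11111111.11110000.00000000.00000000
Count leading 1s
Prefix: /12


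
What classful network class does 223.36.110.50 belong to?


First octet: 223
Binary: 11011111
110xxxxx -> Class C (192-223)
Class C, default mask 255.255.255.0 (/24)


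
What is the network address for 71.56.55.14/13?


IP:   01000111.00111000.00110111.00001110
Mask: 11111111.11111000.00000000.00000000
AND operation:
Net:  01000111.00111000.00000000.00000000
Network: 71.56.0.0/13


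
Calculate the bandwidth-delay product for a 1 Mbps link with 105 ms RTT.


BDP = bandwidth * RTT
= 1 Mbps * 105 ms
= 1 * 1e6 * 105 / 1000 bits
= 105000 bits
= 13125 bytes
= 12.8174 KB
BDP = 105000 bits (13125 bytes)


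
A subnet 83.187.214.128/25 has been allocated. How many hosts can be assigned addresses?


Host bits = 32 - 25 = 7
Total addresses = 2^7 = 128
Usable = total - 2 (network and broadcast)
Usable hosts: 126


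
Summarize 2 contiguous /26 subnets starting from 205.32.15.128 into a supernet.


Original prefix: /26
Number of subnets: 2 = 2^1
New prefix = 26 - 1 = 25
Supernet: 205.32.15.128/25


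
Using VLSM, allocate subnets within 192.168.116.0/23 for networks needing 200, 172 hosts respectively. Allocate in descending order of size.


200 hosts -> /24 (254 usable): 192.168.116.0/24
172 hosts -> /24 (254 usable): 192.168.117.0/24
Allocation: 192.168.116.0/24 (200 hosts, 254 usable); 192.168.117.0/24 (172 hosts, 254 usable)


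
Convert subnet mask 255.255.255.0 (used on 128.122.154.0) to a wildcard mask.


Subnet mask: 255.255.255.0
Wildcard = 255.255.255.255 - subnet mask
255 - 255 = 0
255 - 255 = 0
255 - 255 = 0
255 - 0 = 255
Wildcard: 0.0.0.255


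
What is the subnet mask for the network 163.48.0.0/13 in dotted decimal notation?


/13 means 13 network bits, 19 host bits
Binary: 11111111111110000000000000000000
Mask: 255.248.0.0


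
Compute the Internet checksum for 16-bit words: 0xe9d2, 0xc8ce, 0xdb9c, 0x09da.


Sum all words (with carry folding):
+ 0xe9d2 = 0xe9d2
+ 0xc8ce = 0xb2a1
+ 0xdb9c = 0x8e3e
+ 0x09da = 0x9818
One's complement: ~0x9818
Checksum = 0x67e7


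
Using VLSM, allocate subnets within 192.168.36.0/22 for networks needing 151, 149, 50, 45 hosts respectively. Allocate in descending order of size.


151 hosts -> /24 (254 usable): 192.168.36.0/24
149 hosts -> /24 (254 usable): 192.168.37.0/24
50 hosts -> /26 (62 usable): 192.168.38.0/26
45 hosts -> /26 (62 usable): 192.168.38.64/26
Allocation: 192.168.36.0/24 (151 hosts, 254 usable); 192.168.37.0/24 (149 hosts, 254 usable); 192.168.38.0/26 (50 hosts, 62 usable); 192.168.38.64/26 (45 hosts, 62 usable)


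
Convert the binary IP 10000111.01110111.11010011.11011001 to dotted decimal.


10000111 = 135
01110111 = 119
11010011 = 211
11011001 = 217
IP: 135.119.211.217


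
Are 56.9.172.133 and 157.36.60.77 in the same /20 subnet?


Mask: 255.255.240.0
56.9.172.133 AND mask = 56.9.160.0
157.36.60.77 AND mask = 157.36.48.0
No, different subnets (56.9.160.0 vs 157.36.48.0)


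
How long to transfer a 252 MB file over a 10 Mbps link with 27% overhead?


Effective throughput = 10 * (1 - 27/100) = 7.3 Mbps
File size in Mb = 252 * 8 = 2016 Mb
Time = 2016 / 7.3
Time = 276.1644 seconds


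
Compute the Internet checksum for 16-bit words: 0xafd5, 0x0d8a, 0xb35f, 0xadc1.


Sum all words (with carry folding):
+ 0xafd5 = 0xafd5
+ 0x0d8a = 0xbd5f
+ 0xb35f = 0x70bf
+ 0xadc1 = 0x1e81
One's complement: ~0x1e81
Checksum = 0xe17e


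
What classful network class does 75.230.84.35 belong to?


First octet: 75
Binary: 01001011
0xxxxxxx -> Class A (1-126)
Class A, default mask 255.0.0.0 (/8)


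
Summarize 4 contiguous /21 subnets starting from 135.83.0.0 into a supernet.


Original prefix: /21
Number of subnets: 4 = 2^2
New prefix = 21 - 2 = 19
Supernet: 135.83.0.0/19


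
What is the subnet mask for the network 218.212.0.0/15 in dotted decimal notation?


/15 means 15 network bits, 17 host bits
Binary: 11111111111111100000000000000000
Mask: 255.254.0.0


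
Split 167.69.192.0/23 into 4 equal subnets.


New prefix = 23 + 2 = 25
Each subnet has 128 addresses
  167.69.192.0/25
  167.69.192.128/25
  167.69.193.0/25
  167.69.193.128/25
Subnets: 167.69.192.0/25, 167.69.192.128/25, 167.69.193.0/25, 167.69.193.128/25


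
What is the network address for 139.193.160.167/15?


IP:   10001011.11000001.10100000.10100111
Mask: 11111111.11111110.00000000.00000000
AND operation:
Net:  10001011.11000000.00000000.00000000
Network: 139.192.0.0/15


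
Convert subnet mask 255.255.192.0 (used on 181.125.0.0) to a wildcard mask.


Subnet mask: 255.255.192.0
Wildcard = 255.255.255.255 - subnet mask
255 - 255 = 0
255 - 255 = 0
255 - 192 = 63
255 - 0 = 255
Wildcard: 0.0.63.255


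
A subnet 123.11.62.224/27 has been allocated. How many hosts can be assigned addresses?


Host bits = 32 - 27 = 5
Total addresses = 2^5 = 32
Usable = total - 2 (network and broadcast)
Usable hosts: 30


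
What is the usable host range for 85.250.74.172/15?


Network: 85.250.0.0
Broadcast: 85.251.255.255
First usable = network + 1
Last usable = broadcast - 1
Range: 85.250.0.1 to 85.251.255.254


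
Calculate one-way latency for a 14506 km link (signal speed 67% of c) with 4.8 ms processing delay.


Speed = 0.67 * 3e5 km/s = 201000 km/s
Propagation delay = 14506 / 201000 = 0.0722 s = 72.1692 ms
Processing delay = 4.8 ms
Total one-way latency = 76.9692 ms


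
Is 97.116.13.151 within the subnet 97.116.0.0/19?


Subnet network: 97.116.0.0
Test IP AND mask: 97.116.0.0
Yes, 97.116.13.151 is in 97.116.0.0/19


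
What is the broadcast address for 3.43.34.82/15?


Network: 3.42.0.0/15
Host bits = 17
Set all host bits to 1:
Broadcast: 3.43.255.255


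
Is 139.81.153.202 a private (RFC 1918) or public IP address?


RFC 1918 private ranges:
  10.0.0.0/8 (10.0.0.0 - 10.255.255.255)
  172.16.0.0/12 (172.16.0.0 - 172.31.255.255)
  192.168.0.0/16 (192.168.0.0 - 192.168.255.255)
Public (not in any RFC 1918 range)


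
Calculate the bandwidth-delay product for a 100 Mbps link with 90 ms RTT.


BDP = bandwidth * RTT
= 100 Mbps * 90 ms
= 100 * 1e6 * 90 / 1000 bits
= 9000000 bits
= 1125000 bytes
= 1098.6328 KB
BDP = 9000000 bits (1125000 bytes)


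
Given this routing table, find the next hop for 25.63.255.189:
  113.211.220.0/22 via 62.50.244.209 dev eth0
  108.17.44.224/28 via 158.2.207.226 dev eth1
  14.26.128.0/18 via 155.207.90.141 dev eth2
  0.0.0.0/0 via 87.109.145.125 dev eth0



Longest prefix match for 25.63.255.189:
  /22 113.211.220.0: no
  /28 108.17.44.224: no
  /18 14.26.128.0: no
  /0 0.0.0.0: MATCH
Selected: next-hop 87.109.145.125 via eth0 (matched /0)


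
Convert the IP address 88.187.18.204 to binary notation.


88 = 01011000
187 = 10111011
18 = 00010010
204 = 11001100
Binary: 01011000.10111011.00010010.11001100


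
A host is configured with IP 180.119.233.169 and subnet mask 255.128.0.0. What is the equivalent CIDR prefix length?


Binary: 11111111.10000000.00000000.00000000
Count leading 1s
Prefix: /9


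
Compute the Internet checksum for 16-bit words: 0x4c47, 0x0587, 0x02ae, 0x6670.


Sum all words (with carry folding):
+ 0x4c47 = 0x4c47
+ 0x0587 = 0x51ce
+ 0x02ae = 0x547c
+ 0x6670 = 0xbaec
One's complement: ~0xbaec
Checksum = 0x4513


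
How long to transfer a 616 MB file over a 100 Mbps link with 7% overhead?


Effective throughput = 100 * (1 - 7/100) = 93 Mbps
File size in Mb = 616 * 8 = 4928 Mb
Time = 4928 / 93
Time = 52.9892 seconds


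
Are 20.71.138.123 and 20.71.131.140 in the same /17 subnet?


Mask: 255.255.128.0
20.71.138.123 AND mask = 20.71.128.0
20.71.131.140 AND mask = 20.71.128.0
Yes, same subnet (20.71.128.0)


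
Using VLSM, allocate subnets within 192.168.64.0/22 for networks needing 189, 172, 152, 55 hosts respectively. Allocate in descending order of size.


189 hosts -> /24 (254 usable): 192.168.64.0/24
172 hosts -> /24 (254 usable): 192.168.65.0/24
152 hosts -> /24 (254 usable): 192.168.66.0/24
55 hosts -> /26 (62 usable): 192.168.67.0/26
Allocation: 192.168.64.0/24 (189 hosts, 254 usable); 192.168.65.0/24 (172 hosts, 254 usable); 192.168.66.0/24 (152 hosts, 254 usable); 192.168.67.0/26 (55 hosts, 62 usable)


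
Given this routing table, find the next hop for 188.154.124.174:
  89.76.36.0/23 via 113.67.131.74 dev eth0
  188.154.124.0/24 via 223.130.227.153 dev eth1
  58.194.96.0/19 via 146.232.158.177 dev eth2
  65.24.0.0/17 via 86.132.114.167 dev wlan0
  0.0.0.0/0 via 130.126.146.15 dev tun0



Longest prefix match for 188.154.124.174:
  /23 89.76.36.0: no
  /24 188.154.124.0: MATCH
  /19 58.194.96.0: no
  /17 65.24.0.0: no
  /0 0.0.0.0: MATCH
Selected: next-hop 223.130.227.153 via eth1 (matched /24)


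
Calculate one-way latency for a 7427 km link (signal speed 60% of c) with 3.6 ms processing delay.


Speed = 0.6 * 3e5 km/s = 180000 km/s
Propagation delay = 7427 / 180000 = 0.0413 s = 41.2611 ms
Processing delay = 3.6 ms
Total one-way latency = 44.8611 ms


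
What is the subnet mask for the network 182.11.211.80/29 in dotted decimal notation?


/29 means 29 network bits, 3 host bits
Binary: 11111111111111111111111111111000
Mask: 255.255.255.248


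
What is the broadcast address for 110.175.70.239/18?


Network: 110.175.64.0/18
Host bits = 14
Set all host bits to 1:
Broadcast: 110.175.127.255


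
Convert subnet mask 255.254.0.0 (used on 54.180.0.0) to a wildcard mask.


Subnet mask: 255.254.0.0
Wildcard = 255.255.255.255 - subnet mask
255 - 255 = 0
255 - 254 = 1
255 - 0 = 255
255 - 0 = 255
Wildcard: 0.1.255.255


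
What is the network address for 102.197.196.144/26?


IP:   01100110.11000101.11000100.10010000
Mask: 11111111.11111111.11111111.11000000
AND operation:
Net:  01100110.11000101.11000100.10000000
Network: 102.197.196.128/26


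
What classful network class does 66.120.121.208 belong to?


First octet: 66
Binary: 01000010
0xxxxxxx -> Class A (1-126)
Class A, default mask 255.0.0.0 (/8)


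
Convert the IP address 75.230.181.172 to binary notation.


75 = 01001011
230 = 11100110
181 = 10110101
172 = 10101100
Binary: 01001011.11100110.10110101.10101100


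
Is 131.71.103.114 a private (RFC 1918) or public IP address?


RFC 1918 private ranges:
  10.0.0.0/8 (10.0.0.0 - 10.255.255.255)
  172.16.0.0/12 (172.16.0.0 - 172.31.255.255)
  192.168.0.0/16 (192.168.0.0 - 192.168.255.255)
Public (not in any RFC 1918 range)


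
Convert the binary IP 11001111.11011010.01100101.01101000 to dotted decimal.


11001111 = 207
11011010 = 218
01100101 = 101
01101000 = 104
IP: 207.218.101.104


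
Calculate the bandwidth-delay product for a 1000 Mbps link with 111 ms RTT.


BDP = bandwidth * RTT
= 1000 Mbps * 111 ms
= 1000 * 1e6 * 111 / 1000 bits
= 111000000 bits
= 13875000 bytes
= 13549.8047 KB
BDP = 111000000 bits (13875000 bytes)


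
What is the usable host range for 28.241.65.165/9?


Network: 28.128.0.0
Broadcast: 28.255.255.255
First usable = network + 1
Last usable = broadcast - 1
Range: 28.128.0.1 to 28.255.255.254


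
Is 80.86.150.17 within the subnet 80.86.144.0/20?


Subnet network: 80.86.144.0
Test IP AND mask: 80.86.144.0
Yes, 80.86.150.17 is in 80.86.144.0/20


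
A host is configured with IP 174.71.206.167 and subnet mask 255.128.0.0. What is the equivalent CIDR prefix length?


Binary: 11111111.10000000.00000000.00000000
Count leading 1s
Prefix: /9


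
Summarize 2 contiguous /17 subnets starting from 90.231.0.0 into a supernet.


Original prefix: /17
Number of subnets: 2 = 2^1
New prefix = 17 - 1 = 16
Supernet: 90.231.0.0/16


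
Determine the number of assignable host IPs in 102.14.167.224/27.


Host bits = 32 - 27 = 5
Total addresses = 2^5 = 32
Usable = total - 2 (network and broadcast)
Usable hosts: 30


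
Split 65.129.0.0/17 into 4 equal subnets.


New prefix = 17 + 2 = 19
Each subnet has 8192 addresses
  65.129.0.0/19
  65.129.32.0/19
  65.129.64.0/19
  65.129.96.0/19
Subnets: 65.129.0.0/19, 65.129.32.0/19, 65.129.64.0/19, 65.129.96.0/19


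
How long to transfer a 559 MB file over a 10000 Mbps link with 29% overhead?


Effective throughput = 10000 * (1 - 29/100) = 7100 Mbps
File size in Mb = 559 * 8 = 4472 Mb
Time = 4472 / 7100
Time = 0.6299 seconds


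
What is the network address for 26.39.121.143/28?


IP:   00011010.00100111.01111001.10001111
Mask: 11111111.11111111.11111111.11110000
AND operation:
Net:  00011010.00100111.01111001.10000000
Network: 26.39.121.128/28


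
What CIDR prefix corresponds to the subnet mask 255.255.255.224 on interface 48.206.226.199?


Binary: 11111111.11111111.11111111.11100000
Count leading 1s
Prefix: /27


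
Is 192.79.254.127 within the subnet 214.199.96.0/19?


Subnet network: 214.199.96.0
Test IP AND mask: 192.79.224.0
No, 192.79.254.127 is not in 214.199.96.0/19


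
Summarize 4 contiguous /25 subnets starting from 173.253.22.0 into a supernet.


Original prefix: /25
Number of subnets: 4 = 2^2
New prefix = 25 - 2 = 23
Supernet: 173.253.22.0/23


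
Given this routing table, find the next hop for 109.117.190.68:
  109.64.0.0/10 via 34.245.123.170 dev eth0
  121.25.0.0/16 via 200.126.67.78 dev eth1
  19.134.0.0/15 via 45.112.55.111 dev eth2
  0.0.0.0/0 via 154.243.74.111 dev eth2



Longest prefix match for 109.117.190.68:
  /10 109.64.0.0: MATCH
  /16 121.25.0.0: no
  /15 19.134.0.0: no
  /0 0.0.0.0: MATCH
Selected: next-hop 34.245.123.170 via eth0 (matched /10)


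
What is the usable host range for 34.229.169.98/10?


Network: 34.192.0.0
Broadcast: 34.255.255.255
First usable = network + 1
Last usable = broadcast - 1
Range: 34.192.0.1 to 34.255.255.254


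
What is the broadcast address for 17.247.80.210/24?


Network: 17.247.80.0/24
Host bits = 8
Set all host bits to 1:
Broadcast: 17.247.80.255


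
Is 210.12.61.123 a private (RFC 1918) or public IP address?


RFC 1918 private ranges:
  10.0.0.0/8 (10.0.0.0 - 10.255.255.255)
  172.16.0.0/12 (172.16.0.0 - 172.31.255.255)
  192.168.0.0/16 (192.168.0.0 - 192.168.255.255)
Public (not in any RFC 1918 range)


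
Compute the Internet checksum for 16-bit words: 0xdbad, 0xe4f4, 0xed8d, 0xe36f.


Sum all words (with carry folding):
+ 0xdbad = 0xdbad
+ 0xe4f4 = 0xc0a2
+ 0xed8d = 0xae30
+ 0xe36f = 0x91a0
One's complement: ~0x91a0
Checksum = 0x6e5f


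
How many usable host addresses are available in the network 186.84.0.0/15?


Host bits = 32 - 15 = 17
Total addresses = 2^17 = 131072
Usable = total - 2 (network and broadcast)
Usable hosts: 131070


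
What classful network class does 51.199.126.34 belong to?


First octet: 51
Binary: 00110011
0xxxxxxx -> Class A (1-126)
Class A, default mask 255.0.0.0 (/8)


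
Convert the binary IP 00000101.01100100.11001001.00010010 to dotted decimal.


00000101 = 5
01100100 = 100
11001001 = 201
00010010 = 18
IP: 5.100.201.18


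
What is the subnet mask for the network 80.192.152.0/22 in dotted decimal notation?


/22 means 22 network bits, 10 host bits
Binary: 11111111111111111111110000000000
Mask: 255.255.252.0


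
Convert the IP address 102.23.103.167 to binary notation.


102 = 01100110
23 = 00010111
103 = 01100111
167 = 10100111
Binary: 01100110.00010111.01100111.10100111


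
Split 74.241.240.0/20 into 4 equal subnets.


New prefix = 20 + 2 = 22
Each subnet has 1024 addresses
  74.241.240.0/22
  74.241.244.0/22
  74.241.248.0/22
  74.241.252.0/22
Subnets: 74.241.240.0/22, 74.241.244.0/22, 74.241.248.0/22, 74.241.252.0/22


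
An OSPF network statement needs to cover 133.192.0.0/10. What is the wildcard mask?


Subnet mask: 255.192.0.0
Wildcard = 255.255.255.255 - subnet mask
255 - 255 = 0
255 - 192 = 63
255 - 0 = 255
255 - 0 = 255
Wildcard: 0.63.255.255


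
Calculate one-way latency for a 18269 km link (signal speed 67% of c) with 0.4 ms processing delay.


Speed = 0.67 * 3e5 km/s = 201000 km/s
Propagation delay = 18269 / 201000 = 0.0909 s = 90.8905 ms
Processing delay = 0.4 ms
Total one-way latency = 91.2905 ms


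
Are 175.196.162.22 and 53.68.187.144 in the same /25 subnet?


Mask: 255.255.255.128
175.196.162.22 AND mask = 175.196.162.0
53.68.187.144 AND mask = 53.68.187.128
No, different subnets (175.196.162.0 vs 53.68.187.128)


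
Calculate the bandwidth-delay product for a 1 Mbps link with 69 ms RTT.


BDP = bandwidth * RTT
= 1 Mbps * 69 ms
= 1 * 1e6 * 69 / 1000 bits
= 69000 bits
= 8625 bytes
= 8.4229 KB
BDP = 69000 bits (8625 bytes)


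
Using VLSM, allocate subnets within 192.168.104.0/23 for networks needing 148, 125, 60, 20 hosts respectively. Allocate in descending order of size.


148 hosts -> /24 (254 usable): 192.168.104.0/24
125 hosts -> /25 (126 usable): 192.168.105.0/25
60 hosts -> /26 (62 usable): 192.168.105.128/26
20 hosts -> /27 (30 usable): 192.168.105.192/27
Allocation: 192.168.104.0/24 (148 hosts, 254 usable); 192.168.105.0/25 (125 hosts, 126 usable); 192.168.105.128/26 (60 hosts, 62 usable); 192.168.105.192/27 (20 hosts, 30 usable)


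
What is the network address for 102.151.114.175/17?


IP:   01100110.10010111.01110010.10101111
Mask: 11111111.11111111.10000000.00000000
AND operation:
Net:  01100110.10010111.00000000.00000000
Network: 102.151.0.0/17


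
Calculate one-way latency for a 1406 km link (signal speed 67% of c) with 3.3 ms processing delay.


Speed = 0.67 * 3e5 km/s = 201000 km/s
Propagation delay = 1406 / 201000 = 0.007 s = 6.995 ms
Processing delay = 3.3 ms
Total one-way latency = 10.295 ms


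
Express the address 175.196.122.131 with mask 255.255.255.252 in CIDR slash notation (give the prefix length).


Binary: 11111111.11111111.11111111.11111100
Count leading 1s
Prefix: /30


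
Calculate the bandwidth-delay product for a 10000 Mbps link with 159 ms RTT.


BDP = bandwidth * RTT
= 10000 Mbps * 159 ms
= 10000 * 1e6 * 159 / 1000 bits
= 1590000000 bits
= 198750000 bytes
= 194091.7969 KB
BDP = 1590000000 bits (198750000 bytes)


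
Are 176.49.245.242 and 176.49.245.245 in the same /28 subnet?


Mask: 255.255.255.240
176.49.245.242 AND mask = 176.49.245.240
176.49.245.245 AND mask = 176.49.245.240
Yes, same subnet (176.49.245.240)


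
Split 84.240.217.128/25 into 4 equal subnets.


New prefix = 25 + 2 = 27
Each subnet has 32 addresses
  84.240.217.128/27
  84.240.217.160/27
  84.240.217.192/27
  84.240.217.224/27
Subnets: 84.240.217.128/27, 84.240.217.160/27, 84.240.217.192/27, 84.240.217.224/27


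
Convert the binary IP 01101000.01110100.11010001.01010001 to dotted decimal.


01101000 = 104
01110100 = 116
11010001 = 209
01010001 = 81
IP: 104.116.209.81


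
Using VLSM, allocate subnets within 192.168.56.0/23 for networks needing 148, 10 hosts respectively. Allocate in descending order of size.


148 hosts -> /24 (254 usable): 192.168.56.0/24
10 hosts -> /28 (14 usable): 192.168.57.0/28
Allocation: 192.168.56.0/24 (148 hosts, 254 usable); 192.168.57.0/28 (10 hosts, 14 usable)


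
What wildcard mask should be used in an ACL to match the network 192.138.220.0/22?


Subnet mask: 255.255.252.0
Wildcard = 255.255.255.255 - subnet mask
255 - 255 = 0
255 - 255 = 0
255 - 252 = 3
255 - 0 = 255
Wildcard: 0.0.3.255
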